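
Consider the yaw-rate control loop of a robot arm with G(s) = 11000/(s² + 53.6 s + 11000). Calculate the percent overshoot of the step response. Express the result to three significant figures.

%OS ≈ 43.6%

Matching coefficients with s² + 2ζω_n s + ω_n² gives ω_n² = 11000 ⇒ ω_n = 105 rad/s, and ζ = 53.6/(2ω_n) = 0.256.
%OS = 100·exp(−πζ/√(1−ζ²)) = 43.6%.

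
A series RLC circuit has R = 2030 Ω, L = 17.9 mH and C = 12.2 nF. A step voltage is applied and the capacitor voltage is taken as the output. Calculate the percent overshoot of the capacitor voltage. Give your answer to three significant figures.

For a series RLC circuit (capacitor voltage as output), ω_n = 1/√(LC) = 1/√(17.9 mH · 12.2 nF) = 67700 rad/s.
ζ = (R/2)·√(C/L) = (2030/2)·√(12.2 nF/17.9 mH) = 0.838.
%OS = 100 e^{−πζ/√(1−ζ²)} with ζ = 0.838 gives 0.804%.

%OS ≈ 0.804%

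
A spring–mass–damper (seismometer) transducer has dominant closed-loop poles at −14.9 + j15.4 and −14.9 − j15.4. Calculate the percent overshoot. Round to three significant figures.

%OS ≈ 4.79%

With σ = 14.9, ω_d = 15.4: ω_n = √(σ²+ω_d²) = 21.4 rad/s, ζ = σ/ω_n = 0.695.
Overshoot: exp(−π·0.695/√(1−0.695²)) = 0.0479, i.e. 4.79%.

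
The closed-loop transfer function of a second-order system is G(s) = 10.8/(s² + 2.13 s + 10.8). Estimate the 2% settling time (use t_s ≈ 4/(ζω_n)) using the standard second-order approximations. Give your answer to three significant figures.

t_s ≈ 3.76 s

ω_n = √10.8 = 3.29 rad/s; ζ = 2.13/(2·3.29) = 0.324.
t_s ≈ 4/(ζω_n) = 4/(0.324·3.29) = 3.76 s.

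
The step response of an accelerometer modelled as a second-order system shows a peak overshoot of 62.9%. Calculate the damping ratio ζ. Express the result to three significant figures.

ζ ≈ 0.146

ζ = −ln(OS)/√(π² + (ln OS)²). With OS = 0.629, ln OS = −0.4636 and ζ = 0.4636/3.176 = 0.146.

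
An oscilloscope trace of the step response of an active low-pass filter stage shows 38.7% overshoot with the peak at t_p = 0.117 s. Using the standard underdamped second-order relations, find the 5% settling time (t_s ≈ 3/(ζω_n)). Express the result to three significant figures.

t_s ≈ 0.370 s

ζ from %OS: ζ = |ln 0.387|/√(π²+ln²0.387) = 0.289.
t_p = π/ω_d ⇒ ω_d = 26.9 rad/s; then ω_n = ω_d/√(1−ζ²) = 28.1 rad/s.
t_s ≈ 3/(ζω_n) = 3/(0.289·28.1) = 0.370 s.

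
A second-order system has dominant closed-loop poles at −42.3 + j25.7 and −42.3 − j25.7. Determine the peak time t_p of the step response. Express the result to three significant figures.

t_p ≈ 0.122 s

t_p = π/ω_d with ω_d = 25.7 (the imaginary part), so t_p = 0.122 s.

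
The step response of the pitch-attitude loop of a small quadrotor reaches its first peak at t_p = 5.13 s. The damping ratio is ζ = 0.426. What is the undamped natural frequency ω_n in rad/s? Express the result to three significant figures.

Peak time t_p = π/ω_d, so ω_d = π/t_p = π/5.13 = 0.612 rad/s.
ω_n = ω_d/√(1−ζ²) = 0.612/√0.819 = 0.677 rad/s.

ω_n ≈ 0.677 rad/s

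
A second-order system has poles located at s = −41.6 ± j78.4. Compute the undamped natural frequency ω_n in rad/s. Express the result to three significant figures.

With σ = 41.6, ω_d = 78.4: ω_n = √(σ²+ω_d²) = 88.8 rad/s, ζ = σ/ω_n = 0.469.

ω_n ≈ 88.8 rad/s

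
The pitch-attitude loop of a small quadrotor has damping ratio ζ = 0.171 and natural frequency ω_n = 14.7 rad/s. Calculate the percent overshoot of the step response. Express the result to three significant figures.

%OS ≈ 58.0%

For an underdamped second-order system, %OS = 100·exp(−πζ/√(1−ζ²)).
πζ/√(1−ζ²) = π·0.171/√(1−0.0292) = 0.5452, so %OS = 100·e^(−0.5452) = 58.0%.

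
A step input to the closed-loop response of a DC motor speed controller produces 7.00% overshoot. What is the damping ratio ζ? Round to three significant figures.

ζ ≈ 0.646

From %OS = 100·exp(−πζ/√(1−ζ²)), invert to get ζ = −ln(OS)/√(π² + ln²(OS)) with OS = 0.0700.
−ln 0.0700 = 2.659, so ζ = 2.659/√(π² + 7.072) = 0.646.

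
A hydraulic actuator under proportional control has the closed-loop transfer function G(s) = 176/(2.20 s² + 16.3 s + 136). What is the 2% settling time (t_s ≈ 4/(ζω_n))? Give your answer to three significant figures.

t_s ≈ 1.08 s

Dividing through by 2.20: denominator becomes s² + 7.409 s + 61.82.
So ω_n = √61.82 = 7.86 rad/s and ζ = 7.409/(2·7.86) = 0.471.
t_s ≈ 4/(ζω_n) = 1.08 s.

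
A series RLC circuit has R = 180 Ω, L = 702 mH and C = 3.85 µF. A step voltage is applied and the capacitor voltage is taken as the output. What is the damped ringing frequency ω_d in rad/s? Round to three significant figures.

ω_d ≈ 595 rad/s

For a series RLC circuit (capacitor voltage as output), ω_n = 1/√(LC) = 1/√(702 mH · 3.85 µF) = 608 rad/s.
ζ = (R/2)·√(C/L) = (180/2)·√(3.85 µF/702 mH) = 0.211.
ω_d = 608·√(1 − 0.211²) = 595 rad/s.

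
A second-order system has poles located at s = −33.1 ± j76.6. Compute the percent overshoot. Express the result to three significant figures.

With σ = 33.1, ω_d = 76.6: ω_n = √(σ²+ω_d²) = 83.4 rad/s, ζ = σ/ω_n = 0.397.
%OS = 100·exp(−πζ/√(1−ζ²)) = 25.7%.

%OS ≈ 25.7%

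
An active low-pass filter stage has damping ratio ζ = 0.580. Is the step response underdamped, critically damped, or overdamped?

underdamped

Since ζ = 0.580 < 1, the system is underdamped.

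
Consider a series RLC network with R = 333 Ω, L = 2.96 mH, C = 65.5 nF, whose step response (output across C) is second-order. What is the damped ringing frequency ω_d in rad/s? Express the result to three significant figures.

For a series RLC circuit (capacitor voltage as output), ω_n = 1/√(LC) = 1/√(2.96 mH · 65.5 nF) = 71800 rad/s.
ζ = (R/2)·√(C/L) = (333/2)·√(65.5 nF/2.96 mH) = 0.783.
ω_d = 71800·√(1 − 0.783²) = 44700 rad/s.

ω_d ≈ 44700 rad/s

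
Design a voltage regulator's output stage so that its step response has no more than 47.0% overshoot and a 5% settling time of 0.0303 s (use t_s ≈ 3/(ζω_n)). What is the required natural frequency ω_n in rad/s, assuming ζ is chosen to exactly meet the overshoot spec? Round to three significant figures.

ω_n ≈ 424 rad/s

ζ = −ln(OS)/√(π² + (ln OS)²). With OS = 0.470, ln OS = −0.7550 and ζ = 0.7550/3.231 = 0.234.
Then ω_n = 3/(ζ t_s) = 3/(0.234 × 0.0303) = 424 rad/s.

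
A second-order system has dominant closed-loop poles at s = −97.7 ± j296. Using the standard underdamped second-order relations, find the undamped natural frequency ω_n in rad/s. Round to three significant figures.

The poles are at −σ ± jω_d with σ = 97.7 and ω_d = 296, so ω_n = √(σ²+ω_d²) = 312 rad/s and ζ = σ/ω_n = 0.313.

ω_n ≈ 312 rad/s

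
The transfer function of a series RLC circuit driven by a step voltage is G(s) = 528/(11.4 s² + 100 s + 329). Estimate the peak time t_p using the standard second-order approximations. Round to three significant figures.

Dividing through by 11.4: denominator becomes s² + 8.772 s + 28.86.
So ω_n = √28.86 = 5.37 rad/s and ζ = 8.772/(2·5.37) = 0.816.
ω_d = 5.37·√(1 − 0.816²) = 3.10 rad/s. t_p = π/ω_d = 1.01 s.

t_p ≈ 1.01 s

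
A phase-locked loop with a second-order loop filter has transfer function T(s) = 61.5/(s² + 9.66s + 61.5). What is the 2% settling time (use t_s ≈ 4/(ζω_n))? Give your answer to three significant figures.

t_s ≈ 0.828 s

ω_n = √61.5 = 7.84 rad/s; ζ = 9.66/(2·7.84) = 0.616.
t_s ≈ 4/(ζω_n) = 4/(0.616·7.84) = 0.828 s.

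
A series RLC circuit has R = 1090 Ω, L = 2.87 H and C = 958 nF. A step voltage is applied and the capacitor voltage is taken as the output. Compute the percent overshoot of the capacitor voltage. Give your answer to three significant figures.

%OS ≈ 35.3%

For a series RLC circuit (capacitor voltage as output), ω_n = 1/√(LC) = 1/√(2.87 H · 958 nF) = 603 rad/s.
ζ = (R/2)·√(C/L) = (1090/2)·√(958 nF/2.87 H) = 0.315.
%OS = 100·exp(−πζ/√(1−ζ²)) = 35.3%.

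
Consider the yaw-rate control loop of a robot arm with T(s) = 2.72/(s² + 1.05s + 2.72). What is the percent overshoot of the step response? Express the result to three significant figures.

%OS ≈ 34.8%

Comparing the denominator to s² + 2ζω_n s + ω_n²: ω_n = √2.72 = 1.65 rad/s, and 2ζω_n = 1.05 so ζ = 1.05/(2·1.65) = 0.318.
%OS = 100 e^{−πζ/√(1−ζ²)} with ζ = 0.318 gives 34.8%.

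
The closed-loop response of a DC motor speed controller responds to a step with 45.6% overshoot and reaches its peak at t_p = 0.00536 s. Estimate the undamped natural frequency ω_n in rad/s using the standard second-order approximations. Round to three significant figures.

From the overshoot, ζ = −ln(OS)/√(π²+ln²(OS)) = 0.242.
t_p = π/ω_d ⇒ ω_d = 586 rad/s; then ω_n = ω_d/√(1−ζ²) = 604 rad/s.

ω_n ≈ 604 rad/s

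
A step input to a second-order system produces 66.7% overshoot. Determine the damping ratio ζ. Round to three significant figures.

ζ = −ln(OS)/√(π² + (ln OS)²). With OS = 0.667, ln OS = −0.4050 and ζ = 0.4050/3.168 = 0.128.

ζ ≈ 0.128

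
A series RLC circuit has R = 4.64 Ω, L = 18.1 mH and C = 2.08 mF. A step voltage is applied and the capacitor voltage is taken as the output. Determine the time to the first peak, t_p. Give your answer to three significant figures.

For a series RLC circuit (capacitor voltage as output), ω_n = 1/√(LC) = 1/√(18.1 mH · 2.08 mF) = 163 rad/s.
ζ = (R/2)·√(C/L) = (4.64/2)·√(2.08 mF/18.1 mH) = 0.786.
ω_d = ω_n√(1−ζ²) = 101 rad/s. t_p = π/ω_d = 0.0312 s.

t_p ≈ 0.0312 s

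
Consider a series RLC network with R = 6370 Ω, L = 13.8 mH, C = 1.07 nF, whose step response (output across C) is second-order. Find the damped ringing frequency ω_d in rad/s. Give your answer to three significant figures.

ω_d ≈ 120000 rad/s

For a series RLC circuit (capacitor voltage as output), ω_n = 1/√(LC) = 1/√(13.8 mH · 1.07 nF) = 260000 rad/s.
ζ = (R/2)·√(C/L) = (6370/2)·√(1.07 nF/13.8 mH) = 0.887.
The damped frequency ω_d = ω_n√(1−ζ²) = 120000 rad/s.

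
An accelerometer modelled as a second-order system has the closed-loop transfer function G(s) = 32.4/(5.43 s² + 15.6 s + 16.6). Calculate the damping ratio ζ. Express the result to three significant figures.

ζ ≈ 0.822

Dividing through by 5.43: denominator becomes s² + 2.873 s + 3.057.
So ω_n = √3.057 = 1.75 rad/s and ζ = 2.873/(2·1.75) = 0.822.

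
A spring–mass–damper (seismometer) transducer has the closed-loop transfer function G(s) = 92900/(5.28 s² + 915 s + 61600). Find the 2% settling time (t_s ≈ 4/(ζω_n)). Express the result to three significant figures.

t_s ≈ 0.0462 s

Dividing through by 5.28: denominator becomes s² + 173.3 s + 11670.
So ω_n = √11670 = 108 rad/s and ζ = 173.3/(2·108) = 0.802.
t_s ≈ 4/(ζω_n) = 0.0462 s.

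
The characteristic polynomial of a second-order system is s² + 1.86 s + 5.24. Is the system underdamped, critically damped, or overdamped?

a² − 4b = 1.86² − 4·5.24 < 0 (complex roots); the system is underdamped.

underdamped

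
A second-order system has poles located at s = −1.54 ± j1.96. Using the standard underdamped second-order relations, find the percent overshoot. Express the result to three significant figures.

%OS ≈ 8.47%

The poles are at −σ ± jω_d with σ = 1.54 and ω_d = 1.96, so ω_n = √(σ²+ω_d²) = 2.49 rad/s and ζ = σ/ω_n = 0.618.
%OS = 100 e^{−πζ/√(1−ζ²)} with ζ = 0.618 gives 8.47%.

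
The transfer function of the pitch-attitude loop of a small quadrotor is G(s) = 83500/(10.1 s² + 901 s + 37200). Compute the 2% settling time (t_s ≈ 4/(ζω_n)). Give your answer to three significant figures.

t_s ≈ 0.0897 s

Dividing through by 10.1: denominator becomes s² + 89.21 s + 3683.
So ω_n = √3683 = 60.7 rad/s and ζ = 89.21/(2·60.7) = 0.735.
t_s ≈ 4/(ζω_n) = 0.0897 s.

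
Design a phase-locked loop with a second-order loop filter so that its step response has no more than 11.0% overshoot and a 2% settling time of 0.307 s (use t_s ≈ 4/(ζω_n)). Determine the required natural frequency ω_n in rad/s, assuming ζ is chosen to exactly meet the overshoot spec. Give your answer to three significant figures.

ω_n ≈ 22.7 rad/s

ζ = −ln(OS)/√(π² + (ln OS)²). With OS = 0.110, ln OS = −2.207 and ζ = 2.207/3.839 = 0.575.
From t_s ≈ 4/(ζω_n): ω_n = 4/(ζ·t_s) = 4/(0.575·0.307) = 22.7 rad/s.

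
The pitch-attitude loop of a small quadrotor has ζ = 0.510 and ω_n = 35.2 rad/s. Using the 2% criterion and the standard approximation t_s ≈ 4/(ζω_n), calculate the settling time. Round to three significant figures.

t_s ≈ 4/(ζω_n) = 4/(0.510 × 35.2) = 0.223 s.

t_s ≈ 0.223 s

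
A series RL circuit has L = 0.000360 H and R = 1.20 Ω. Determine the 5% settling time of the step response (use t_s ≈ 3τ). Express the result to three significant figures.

τ = L/R = 0.000360/1.20 = 0.000300 s.
t_s ≈ 3τ = 0.000900 s.

t_s ≈ 0.000900 s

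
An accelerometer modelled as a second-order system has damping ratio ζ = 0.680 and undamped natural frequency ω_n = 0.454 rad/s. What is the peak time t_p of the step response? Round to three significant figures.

t_p ≈ 9.44 s

The damped frequency is ω_d = ω_n√(1−ζ²) = 0.454·√(1−0.462) = 0.333 rad/s.
Peak time t_p = π/ω_d = π/0.333 = 9.44 s.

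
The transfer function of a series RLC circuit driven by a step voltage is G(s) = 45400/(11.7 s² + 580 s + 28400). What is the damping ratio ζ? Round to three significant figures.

ζ ≈ 0.503

Dividing through by 11.7: denominator becomes s² + 49.57 s + 2427.
So ω_n = √2427 = 49.3 rad/s and ζ = 49.57/(2·49.3) = 0.503.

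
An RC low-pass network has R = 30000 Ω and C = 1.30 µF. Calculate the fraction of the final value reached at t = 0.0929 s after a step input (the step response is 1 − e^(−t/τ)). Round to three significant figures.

y/y_∞ ≈ 0.908

τ = RC = 30000 × 1.30 µF = 0.0390 s.
y(t)/y_∞ = 1 − e^(−t/τ) = 1 − e^(−0.0929/0.0390) = 1 − e^(−2.38) = 0.908.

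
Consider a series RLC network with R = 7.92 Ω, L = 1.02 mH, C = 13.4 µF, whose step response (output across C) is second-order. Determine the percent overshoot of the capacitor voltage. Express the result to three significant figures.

For a series RLC circuit (capacitor voltage as output), ω_n = 1/√(LC) = 1/√(1.02 mH · 13.4 µF) = 8550 rad/s.
ζ = (R/2)·√(C/L) = (7.92/2)·√(13.4 µF/1.02 mH) = 0.454.
Overshoot: exp(−π·0.454/√(1−0.454²)) = 0.202, i.e. 20.2%.

%OS ≈ 20.2%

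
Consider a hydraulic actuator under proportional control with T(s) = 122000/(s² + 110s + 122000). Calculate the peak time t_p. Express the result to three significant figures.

ω_n = √122000 = 349 rad/s; ζ = 110/(2·349) = 0.157.
ω_d = 349·√(1 − 0.157²) = 345 rad/s. Then t_p = π/ω_d = 0.00911 s.

t_p ≈ 0.00911 s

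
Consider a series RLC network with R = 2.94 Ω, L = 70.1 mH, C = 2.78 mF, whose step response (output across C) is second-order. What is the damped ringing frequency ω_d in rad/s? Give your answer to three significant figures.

ω_d ≈ 68.5 rad/s

For a series RLC circuit (capacitor voltage as output), ω_n = 1/√(LC) = 1/√(70.1 mH · 2.78 mF) = 71.6 rad/s.
ζ = (R/2)·√(C/L) = (2.94/2)·√(2.78 mF/70.1 mH) = 0.293.
ω_d = 71.6·√(1 − 0.293²) = 68.5 rad/s.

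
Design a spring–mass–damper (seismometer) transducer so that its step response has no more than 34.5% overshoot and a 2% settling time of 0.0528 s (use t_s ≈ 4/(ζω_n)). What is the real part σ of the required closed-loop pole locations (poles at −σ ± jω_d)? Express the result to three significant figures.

σ ≈ 75.8

The settling-time spec alone fixes σ = ζω_n = 4/t_s = 4/0.0528 = 75.8.
(Overshoot then fixes ζ = 0.321 and hence ω_d = σ·√(1−ζ²)/ζ = 224 rad/s.)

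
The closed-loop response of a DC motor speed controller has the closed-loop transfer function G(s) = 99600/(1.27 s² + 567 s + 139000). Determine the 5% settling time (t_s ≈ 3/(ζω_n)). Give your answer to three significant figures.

Dividing through by 1.27: denominator becomes s² + 446.5 s + 109400.
So ω_n = √109400 = 331 rad/s and ζ = 446.5/(2·331) = 0.675.
t_s ≈ 3/(ζω_n) = 0.0134 s.

t_s ≈ 0.0134 s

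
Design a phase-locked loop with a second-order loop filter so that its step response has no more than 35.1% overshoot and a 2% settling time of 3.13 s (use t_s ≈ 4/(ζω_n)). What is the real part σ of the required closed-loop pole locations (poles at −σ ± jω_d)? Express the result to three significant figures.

The settling-time spec alone fixes σ = ζω_n = 4/t_s = 4/3.13 = 1.28.
(Overshoot then fixes ζ = 0.316 and hence ω_d = σ·√(1−ζ²)/ζ = 3.83 rad/s.)

σ ≈ 1.28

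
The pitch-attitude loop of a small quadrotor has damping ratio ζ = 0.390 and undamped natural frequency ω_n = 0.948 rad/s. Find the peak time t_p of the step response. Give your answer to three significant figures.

t_p ≈ 3.60 s

The damped frequency is ω_d = ω_n√(1−ζ²) = 0.948·√(1−0.152) = 0.873 rad/s.
Peak time t_p = π/ω_d = π/0.873 = 3.60 s.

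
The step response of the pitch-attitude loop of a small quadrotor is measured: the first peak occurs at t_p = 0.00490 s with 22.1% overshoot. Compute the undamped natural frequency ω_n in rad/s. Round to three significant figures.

ω_n ≈ 711 rad/s

ζ from %OS: ζ = |ln 0.221|/√(π²+ln²0.221) = 0.433.
From t_p = π/ω_d, ω_d = π/0.00490 = 641 rad/s, so ω_n = ω_d/√(1−ζ²) = 711 rad/s.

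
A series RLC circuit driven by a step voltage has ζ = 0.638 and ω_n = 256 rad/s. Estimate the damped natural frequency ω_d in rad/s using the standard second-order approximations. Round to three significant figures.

ω_d = ω_n√(1−ζ²) = 256·√0.593 = 197 rad/s.

ω_d ≈ 197 rad/s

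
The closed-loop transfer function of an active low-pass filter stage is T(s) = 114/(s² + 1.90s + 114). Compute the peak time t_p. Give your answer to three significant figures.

Matching coefficients with s² + 2ζω_n s + ω_n² gives ω_n² = 114 ⇒ ω_n = 10.7 rad/s, and ζ = 1.90/(2ω_n) = 0.0890.
ω_d = ω_n√(1−ζ²) = 10.6 rad/s. Then t_p = π/ω_d = 0.295 s.

t_p ≈ 0.295 s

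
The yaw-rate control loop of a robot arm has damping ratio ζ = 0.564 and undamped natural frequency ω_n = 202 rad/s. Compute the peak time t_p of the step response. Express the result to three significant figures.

t_p ≈ 0.0188 s

The damped frequency is ω_d = ω_n√(1−ζ²) = 202·√(1−0.318) = 167 rad/s.
Peak time t_p = π/ω_d = π/167 = 0.0188 s.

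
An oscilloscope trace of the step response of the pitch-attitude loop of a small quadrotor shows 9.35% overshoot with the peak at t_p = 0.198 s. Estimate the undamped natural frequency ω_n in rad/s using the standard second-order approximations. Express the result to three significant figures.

The overshoot fixes ζ = −ln(OS)/√(π²+ln²(OS)) = 0.602.
t_p = π/ω_d ⇒ ω_d = 15.9 rad/s; then ω_n = ω_d/√(1−ζ²) = 19.9 rad/s.

ω_n ≈ 19.9 rad/s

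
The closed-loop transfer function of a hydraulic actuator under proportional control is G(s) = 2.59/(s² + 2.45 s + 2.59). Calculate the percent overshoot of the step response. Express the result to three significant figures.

%OS ≈ 2.50%

Comparing the denominator to s² + 2ζω_n s + ω_n²: ω_n = √2.59 = 1.61 rad/s, and 2ζω_n = 2.45 so ζ = 2.45/(2·1.61) = 0.761.
%OS = 100 e^{−πζ/√(1−ζ²)} with ζ = 0.761 gives 2.50%.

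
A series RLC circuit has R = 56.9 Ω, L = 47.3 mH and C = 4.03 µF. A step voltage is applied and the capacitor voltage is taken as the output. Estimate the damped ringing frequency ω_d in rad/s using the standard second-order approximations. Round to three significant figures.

For a series RLC circuit (capacitor voltage as output), ω_n = 1/√(LC) = 1/√(47.3 mH · 4.03 µF) = 2290 rad/s.
ζ = (R/2)·√(C/L) = (56.9/2)·√(4.03 µF/47.3 mH) = 0.263.
ω_d = ω_n√(1−ζ²) = 2210 rad/s.

ω_d ≈ 2210 rad/s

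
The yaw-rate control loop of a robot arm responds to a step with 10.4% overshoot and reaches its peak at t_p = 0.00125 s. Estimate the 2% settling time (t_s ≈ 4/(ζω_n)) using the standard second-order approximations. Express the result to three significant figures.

ζ from %OS: ζ = |ln 0.104|/√(π²+ln²0.104) = 0.585.
From t_p = π/ω_d, ω_d = π/0.00125 = 2510 rad/s, so ω_n = ω_d/√(1−ζ²) = 3100 rad/s.
t_s ≈ 4/(ζω_n) = 4/(0.585·3100) = 0.00221 s.

t_s ≈ 0.00221 s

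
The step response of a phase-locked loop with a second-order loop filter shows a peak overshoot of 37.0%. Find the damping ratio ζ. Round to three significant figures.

Inverting the overshoot relation: ζ = |ln 0.370|/√(π² + ln²0.370) = 0.302.

ζ ≈ 0.302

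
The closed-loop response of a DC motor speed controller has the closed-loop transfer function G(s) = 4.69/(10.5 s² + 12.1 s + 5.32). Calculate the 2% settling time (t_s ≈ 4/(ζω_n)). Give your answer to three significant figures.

t_s ≈ 6.94 s

Dividing through by 10.5: denominator becomes s² + 1.152 s + 0.5067.
So ω_n = √0.5067 = 0.712 rad/s and ζ = 1.152/(2·0.712) = 0.809.
t_s ≈ 4/(ζω_n) = 6.94 s.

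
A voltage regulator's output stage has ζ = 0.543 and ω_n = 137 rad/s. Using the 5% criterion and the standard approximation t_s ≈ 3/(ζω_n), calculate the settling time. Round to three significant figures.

t_s ≈ 0.0403 s

t_s ≈ 3/(ζω_n) = 3/(0.543 × 137) = 0.0403 s.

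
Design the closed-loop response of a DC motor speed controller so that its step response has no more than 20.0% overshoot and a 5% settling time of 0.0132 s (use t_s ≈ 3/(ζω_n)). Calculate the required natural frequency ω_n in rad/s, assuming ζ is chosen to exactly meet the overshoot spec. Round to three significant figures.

Inverting the overshoot relation: ζ = |ln 0.200|/√(π² + ln²0.200) = 0.456.
Then ω_n = 3/(ζ t_s) = 3/(0.456 × 0.0132) = 498 rad/s.

ω_n ≈ 498 rad/s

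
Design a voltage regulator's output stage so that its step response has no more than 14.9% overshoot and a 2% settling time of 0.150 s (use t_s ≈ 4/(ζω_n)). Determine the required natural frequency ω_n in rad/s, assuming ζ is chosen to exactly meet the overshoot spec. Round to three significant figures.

ζ = −ln(OS)/√(π² + (ln OS)²). With OS = 0.149, ln OS = −1.904 and ζ = 1.904/3.673 = 0.518.
From t_s ≈ 4/(ζω_n): ω_n = 4/(ζ·t_s) = 4/(0.518·0.150) = 51.5 rad/s.

ω_n ≈ 51.5 rad/s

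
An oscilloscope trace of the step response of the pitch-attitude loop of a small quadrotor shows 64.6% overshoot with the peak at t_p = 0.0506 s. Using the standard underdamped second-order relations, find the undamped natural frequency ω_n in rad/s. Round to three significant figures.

ω_n ≈ 62.7 rad/s

ζ from %OS: ζ = |ln 0.646|/√(π²+ln²0.646) = 0.138.
t_p = π/ω_d ⇒ ω_d = 62.1 rad/s; then ω_n = ω_d/√(1−ζ²) = 62.7 rad/s.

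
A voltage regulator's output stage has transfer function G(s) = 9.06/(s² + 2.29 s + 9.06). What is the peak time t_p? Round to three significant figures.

t_p ≈ 1.13 s

ω_n = √9.06 = 3.01 rad/s; ζ = 2.29/(2·3.01) = 0.380.
ω_d = ω_n√(1−ζ²) = 2.78 rad/s. Then t_p = π/ω_d = 1.13 s.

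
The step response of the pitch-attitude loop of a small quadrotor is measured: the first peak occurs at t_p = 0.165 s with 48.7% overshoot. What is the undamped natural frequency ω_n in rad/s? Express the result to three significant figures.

From the overshoot, ζ = −ln(OS)/√(π²+ln²(OS)) = 0.223.
From t_p = π/ω_d, ω_d = π/0.165 = 19.0 rad/s, so ω_n = ω_d/√(1−ζ²) = 19.5 rad/s.

ω_n ≈ 19.5 rad/s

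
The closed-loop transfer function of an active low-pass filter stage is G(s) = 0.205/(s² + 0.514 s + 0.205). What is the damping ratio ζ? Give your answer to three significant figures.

ζ ≈ 0.568

Matching coefficients with s² + 2ζω_n s + ω_n² gives ω_n² = 0.205 ⇒ ω_n = 0.453 rad/s, and ζ = 0.514/(2ω_n) = 0.568.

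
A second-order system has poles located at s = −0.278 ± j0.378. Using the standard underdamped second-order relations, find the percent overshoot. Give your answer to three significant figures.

%OS ≈ 9.92%

|pole| = ω_n = √(0.278² + 0.378²) = 0.469 rad/s; ζ = cos θ = σ/ω_n = 0.592.
%OS = 100·exp(−πζ/√(1−ζ²)) = 9.92%.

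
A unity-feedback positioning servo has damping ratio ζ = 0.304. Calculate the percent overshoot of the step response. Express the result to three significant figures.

%OS ≈ 36.7%

For an underdamped second-order system, %OS = 100·exp(−πζ/√(1−ζ²)).
πζ/√(1−ζ²) = π·0.304/√(1−0.0924) = 1.002, so %OS = 100·e^(−1.002) = 36.7%.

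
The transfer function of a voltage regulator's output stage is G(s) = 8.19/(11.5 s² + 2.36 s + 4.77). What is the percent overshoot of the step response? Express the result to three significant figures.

Dividing through by 11.5: denominator becomes s² + 0.2052 s + 0.4148.
So ω_n = √0.4148 = 0.644 rad/s and ζ = 0.2052/(2·0.644) = 0.159.
%OS = 100·exp(−πζ/√(1−ζ²)) = 60.2%.

%OS ≈ 60.2%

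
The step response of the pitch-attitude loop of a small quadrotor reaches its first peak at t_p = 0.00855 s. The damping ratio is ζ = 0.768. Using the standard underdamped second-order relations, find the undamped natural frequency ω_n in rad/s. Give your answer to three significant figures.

Peak time t_p = π/ω_d, so ω_d = π/t_p = π/0.00855 = 367 rad/s.
ω_n = ω_d/√(1−ζ²) = 367/√0.410 = 574 rad/s.

ω_n ≈ 574 rad/s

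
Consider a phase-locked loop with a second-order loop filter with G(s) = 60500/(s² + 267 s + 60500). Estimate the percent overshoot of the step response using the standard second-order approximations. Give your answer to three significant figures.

Comparing the denominator to s² + 2ζω_n s + ω_n²: ω_n = √60500 = 246 rad/s, and 2ζω_n = 267 so ζ = 267/(2·246) = 0.543.
Overshoot: exp(−π·0.543/√(1−0.543²)) = 0.131, i.e. 13.1%.

%OS ≈ 13.1%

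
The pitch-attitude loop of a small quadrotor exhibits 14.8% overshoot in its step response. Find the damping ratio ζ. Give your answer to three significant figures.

ζ = −ln(OS)/√(π² + (ln OS)²). With OS = 0.148, ln OS = −1.911 and ζ = 1.911/3.677 = 0.520.

ζ ≈ 0.520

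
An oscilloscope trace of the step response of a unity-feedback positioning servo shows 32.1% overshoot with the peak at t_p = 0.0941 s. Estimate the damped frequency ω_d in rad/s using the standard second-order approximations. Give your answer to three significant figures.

t_p = π/ω_d, so ω_d = π/0.0941 = 33.4 rad/s.

ω_d ≈ 33.4 rad/s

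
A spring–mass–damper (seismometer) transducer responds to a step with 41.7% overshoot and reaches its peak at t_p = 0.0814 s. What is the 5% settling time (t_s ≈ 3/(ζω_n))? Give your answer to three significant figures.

From the overshoot, ζ = −ln(OS)/√(π²+ln²(OS)) = 0.268.
t_p = π/ω_d ⇒ ω_d = 38.6 rad/s; then ω_n = ω_d/√(1−ζ²) = 40.1 rad/s.
t_s ≈ 3/(ζω_n) = 3/(0.268·40.1) = 0.279 s.

t_s ≈ 0.279 s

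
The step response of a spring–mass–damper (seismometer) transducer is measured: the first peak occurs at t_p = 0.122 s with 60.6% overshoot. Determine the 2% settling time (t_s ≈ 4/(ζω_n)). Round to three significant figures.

ζ from %OS: ζ = |ln 0.606|/√(π²+ln²0.606) = 0.157.
t_p = π/ω_d ⇒ ω_d = 25.8 rad/s; then ω_n = ω_d/√(1−ζ²) = 26.1 rad/s.
t_s ≈ 4/(ζω_n) = 4/(0.157·26.1) = 0.974 s.

t_s ≈ 0.974 s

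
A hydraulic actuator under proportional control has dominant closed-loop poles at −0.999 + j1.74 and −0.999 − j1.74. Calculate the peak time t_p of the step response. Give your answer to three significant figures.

t_p ≈ 1.81 s

t_p = π/ω_d with ω_d = 1.74 (the imaginary part), so t_p = 1.81 s.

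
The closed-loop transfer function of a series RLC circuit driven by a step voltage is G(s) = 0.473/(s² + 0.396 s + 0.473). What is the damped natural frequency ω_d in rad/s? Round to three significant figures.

ω_d ≈ 0.659 rad/s

ω_n = √0.473 = 0.688 rad/s; ζ = 0.396/(2·0.688) = 0.288.
ω_d = 0.688·√(1 − 0.288²) = 0.659 rad/s.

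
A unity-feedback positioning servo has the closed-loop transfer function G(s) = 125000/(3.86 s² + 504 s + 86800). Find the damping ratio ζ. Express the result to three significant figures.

ζ ≈ 0.435

Dividing through by 3.86: denominator becomes s² + 130.6 s + 22490.
So ω_n = √22490 = 150 rad/s and ζ = 130.6/(2·150) = 0.435.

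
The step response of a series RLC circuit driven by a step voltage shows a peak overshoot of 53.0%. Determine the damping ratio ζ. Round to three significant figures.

From %OS = 100·exp(−πζ/√(1−ζ²)), invert to get ζ = −ln(OS)/√(π² + ln²(OS)) with OS = 0.530.
−ln 0.530 = 0.6349, so ζ = 0.6349/√(π² + 0.4031) = 0.198.

ζ ≈ 0.198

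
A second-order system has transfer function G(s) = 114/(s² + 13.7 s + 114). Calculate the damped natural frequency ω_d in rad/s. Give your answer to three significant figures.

Matching coefficients with s² + 2ζω_n s + ω_n² gives ω_n² = 114 ⇒ ω_n = 10.7 rad/s, and ζ = 13.7/(2ω_n) = 0.642.
The damped frequency ω_d = ω_n√(1−ζ²) = 8.19 rad/s.

ω_d ≈ 8.19 rad/s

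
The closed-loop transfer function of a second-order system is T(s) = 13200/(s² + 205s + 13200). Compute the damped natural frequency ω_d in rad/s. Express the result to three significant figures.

Comparing the denominator to s² + 2ζω_n s + ω_n²: ω_n = √13200 = 115 rad/s, and 2ζω_n = 205 so ζ = 205/(2·115) = 0.892.
ω_d = ω_n√(1−ζ²) = 51.9 rad/s.

ω_d ≈ 51.9 rad/s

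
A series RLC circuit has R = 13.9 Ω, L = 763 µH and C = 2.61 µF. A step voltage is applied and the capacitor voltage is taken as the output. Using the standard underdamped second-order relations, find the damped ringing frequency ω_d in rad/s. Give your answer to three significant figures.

ω_d ≈ 20500 rad/s

For a series RLC circuit (capacitor voltage as output), ω_n = 1/√(LC) = 1/√(763 µH · 2.61 µF) = 22400 rad/s.
ζ = (R/2)·√(C/L) = (13.9/2)·√(2.61 µF/763 µH) = 0.406.
ω_d = 22400·√(1 − 0.406²) = 20500 rad/s.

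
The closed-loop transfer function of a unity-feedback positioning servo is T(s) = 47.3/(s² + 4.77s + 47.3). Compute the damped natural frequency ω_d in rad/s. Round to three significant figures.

ω_d ≈ 6.45 rad/s

Comparing the denominator to s² + 2ζω_n s + ω_n²: ω_n = √47.3 = 6.88 rad/s, and 2ζω_n = 4.77 so ζ = 4.77/(2·6.88) = 0.347.
ω_d = ω_n√(1−ζ²) = 6.45 rad/s.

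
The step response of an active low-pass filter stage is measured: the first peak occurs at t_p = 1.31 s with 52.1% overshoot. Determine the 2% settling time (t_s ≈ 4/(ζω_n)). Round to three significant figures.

ζ from %OS: ζ = |ln 0.521|/√(π²+ln²0.521) = 0.203.
From t_p = π/ω_d, ω_d = π/1.31 = 2.40 rad/s, so ω_n = ω_d/√(1−ζ²) = 2.45 rad/s.
t_s ≈ 4/(ζω_n) = 4/(0.203·2.45) = 8.04 s.

t_s ≈ 8.04 s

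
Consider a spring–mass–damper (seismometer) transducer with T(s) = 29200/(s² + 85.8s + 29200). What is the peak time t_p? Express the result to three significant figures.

Matching coefficients with s² + 2ζω_n s + ω_n² gives ω_n² = 29200 ⇒ ω_n = 171 rad/s, and ζ = 85.8/(2ω_n) = 0.251.
ω_d = 171·√(1 − 0.251²) = 165 rad/s. Then t_p = π/ω_d = 0.0190 s.

t_p ≈ 0.0190 s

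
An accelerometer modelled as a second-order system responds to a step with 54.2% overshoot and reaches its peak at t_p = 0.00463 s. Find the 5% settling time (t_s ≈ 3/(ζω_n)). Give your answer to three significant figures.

From the overshoot, ζ = −ln(OS)/√(π²+ln²(OS)) = 0.191.
From t_p = π/ω_d, ω_d = π/0.00463 = 679 rad/s, so ω_n = ω_d/√(1−ζ²) = 691 rad/s.
t_s ≈ 3/(ζω_n) = 3/(0.191·691) = 0.0227 s.

t_s ≈ 0.0227 s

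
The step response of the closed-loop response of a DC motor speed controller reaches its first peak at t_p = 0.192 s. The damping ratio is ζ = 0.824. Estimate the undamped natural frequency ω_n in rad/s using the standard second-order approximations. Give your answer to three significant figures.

Peak time t_p = π/ω_d, so ω_d = π/t_p = π/0.192 = 16.4 rad/s.
ω_n = ω_d/√(1−ζ²) = 16.4/√0.321 = 28.9 rad/s.

ω_n ≈ 28.9 rad/s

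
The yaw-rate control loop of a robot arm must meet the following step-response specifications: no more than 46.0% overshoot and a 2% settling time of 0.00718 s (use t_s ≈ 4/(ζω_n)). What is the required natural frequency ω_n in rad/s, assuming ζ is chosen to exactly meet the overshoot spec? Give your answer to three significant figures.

ω_n ≈ 2320 rad/s

From %OS = 100·exp(−πζ/√(1−ζ²)), invert to get ζ = −ln(OS)/√(π² + ln²(OS)) with OS = 0.460.
−ln 0.460 = 0.7765, so ζ = 0.7765/√(π² + 0.6030) = 0.240.
From t_s ≈ 4/(ζω_n): ω_n = 4/(ζ·t_s) = 4/(0.240·0.00718) = 2320 rad/s.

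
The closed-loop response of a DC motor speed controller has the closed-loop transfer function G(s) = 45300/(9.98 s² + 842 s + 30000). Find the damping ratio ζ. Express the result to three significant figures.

ζ ≈ 0.769

Dividing through by 9.98: denominator becomes s² + 84.37 s + 3006.
So ω_n = √3006 = 54.8 rad/s and ζ = 84.37/(2·54.8) = 0.769.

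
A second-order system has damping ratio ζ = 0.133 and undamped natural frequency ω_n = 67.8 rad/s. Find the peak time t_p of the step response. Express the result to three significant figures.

t_p ≈ 0.0468 s

The damped frequency is ω_d = ω_n√(1−ζ²) = 67.8·√(1−0.0177) = 67.2 rad/s.
Peak time t_p = π/ω_d = π/67.2 = 0.0468 s.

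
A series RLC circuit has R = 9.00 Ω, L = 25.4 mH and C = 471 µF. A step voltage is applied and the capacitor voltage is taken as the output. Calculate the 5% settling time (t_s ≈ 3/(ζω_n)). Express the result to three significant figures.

t_s ≈ 0.0169 s

For a series RLC circuit (capacitor voltage as output), ω_n = 1/√(LC) = 1/√(25.4 mH · 471 µF) = 289 rad/s.
ζ = (R/2)·√(C/L) = (9.00/2)·√(471 µF/25.4 mH) = 0.613.
t_s ≈ 3/(ζω_n) = 0.0169 s.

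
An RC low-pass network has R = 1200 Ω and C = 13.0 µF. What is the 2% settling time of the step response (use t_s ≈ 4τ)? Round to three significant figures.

τ = RC = 1200 × 13.0 µF = 0.0156 s.
t_s ≈ 4τ = 0.0624 s.

t_s ≈ 0.0624 s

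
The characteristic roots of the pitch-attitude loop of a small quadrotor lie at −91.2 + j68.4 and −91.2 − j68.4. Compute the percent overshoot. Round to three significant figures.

|pole| = ω_n = √(91.2² + 68.4²) = 114 rad/s; ζ = cos θ = σ/ω_n = 0.800.
%OS = 100 e^{−πζ/√(1−ζ²)} with ζ = 0.800 gives 1.52%.

%OS ≈ 1.52%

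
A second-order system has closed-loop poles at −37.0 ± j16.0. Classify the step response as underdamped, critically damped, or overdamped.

Since the poles form a complex-conjugate pair with nonzero imaginary part, the response is underdamped.

underdamped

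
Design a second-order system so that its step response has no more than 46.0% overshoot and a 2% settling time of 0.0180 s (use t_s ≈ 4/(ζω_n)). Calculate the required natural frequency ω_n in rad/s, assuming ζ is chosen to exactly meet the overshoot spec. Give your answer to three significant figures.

ω_n ≈ 926 rad/s

From %OS = 100·exp(−πζ/√(1−ζ²)), invert to get ζ = −ln(OS)/√(π² + ln²(OS)) with OS = 0.460.
−ln 0.460 = 0.7765, so ζ = 0.7765/√(π² + 0.6030) = 0.240.
Then ω_n = 4/(ζ t_s) = 4/(0.240 × 0.0180) = 926 rad/s.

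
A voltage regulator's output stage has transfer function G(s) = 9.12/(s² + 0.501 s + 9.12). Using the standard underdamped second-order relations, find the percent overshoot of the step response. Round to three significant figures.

%OS ≈ 77.0%

Matching coefficients with s² + 2ζω_n s + ω_n² gives ω_n² = 9.12 ⇒ ω_n = 3.02 rad/s, and ζ = 0.501/(2ω_n) = 0.0829.
%OS = 100 e^{−πζ/√(1−ζ²)} with ζ = 0.0829 gives 77.0%.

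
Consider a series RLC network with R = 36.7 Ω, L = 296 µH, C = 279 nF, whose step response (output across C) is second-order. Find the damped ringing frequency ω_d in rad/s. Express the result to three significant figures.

ω_d ≈ 90900 rad/s

For a series RLC circuit (capacitor voltage as output), ω_n = 1/√(LC) = 1/√(296 µH · 279 nF) = 110000 rad/s.
ζ = (R/2)·√(C/L) = (36.7/2)·√(279 nF/296 µH) = 0.563.
ω_d = 110000·√(1 − 0.563²) = 90900 rad/s.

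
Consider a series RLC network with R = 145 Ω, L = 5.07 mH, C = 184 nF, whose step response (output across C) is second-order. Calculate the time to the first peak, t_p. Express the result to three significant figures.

t_p ≈ 0.000107 s

For a series RLC circuit (capacitor voltage as output), ω_n = 1/√(LC) = 1/√(5.07 mH · 184 nF) = 32700 rad/s.
ζ = (R/2)·√(C/L) = (145/2)·√(184 nF/5.07 mH) = 0.437.
ω_d = ω_n√(1−ζ²) = 29500 rad/s. t_p = π/ω_d = 0.000107 s.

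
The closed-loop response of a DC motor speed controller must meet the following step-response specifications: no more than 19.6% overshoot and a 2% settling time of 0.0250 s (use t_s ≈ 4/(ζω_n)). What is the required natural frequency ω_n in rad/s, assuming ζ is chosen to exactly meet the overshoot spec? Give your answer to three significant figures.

ω_n ≈ 347 rad/s

Inverting the overshoot relation: ζ = |ln 0.196|/√(π² + ln²0.196) = 0.460.
Then ω_n = 4/(ζ t_s) = 4/(0.460 × 0.0250) = 347 rad/s.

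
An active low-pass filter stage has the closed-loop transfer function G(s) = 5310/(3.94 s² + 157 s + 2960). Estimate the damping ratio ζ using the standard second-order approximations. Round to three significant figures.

Dividing through by 3.94: denominator becomes s² + 39.85 s + 751.3.
So ω_n = √751.3 = 27.4 rad/s and ζ = 39.85/(2·27.4) = 0.727.

ζ ≈ 0.727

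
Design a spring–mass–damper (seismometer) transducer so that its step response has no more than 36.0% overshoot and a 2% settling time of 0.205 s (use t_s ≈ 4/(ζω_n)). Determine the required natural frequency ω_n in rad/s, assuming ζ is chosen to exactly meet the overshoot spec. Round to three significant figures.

From %OS = 100·exp(−πζ/√(1−ζ²)), invert to get ζ = −ln(OS)/√(π² + ln²(OS)) with OS = 0.360.
−ln 0.360 = 1.022, so ζ = 1.022/√(π² + 1.044) = 0.309.
Then ω_n = 4/(ζ t_s) = 4/(0.309 × 0.205) = 63.1 rad/s.

ω_n ≈ 63.1 rad/s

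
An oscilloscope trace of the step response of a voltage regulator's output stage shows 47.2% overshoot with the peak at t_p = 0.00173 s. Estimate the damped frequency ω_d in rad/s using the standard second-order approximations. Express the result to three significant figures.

t_p = π/ω_d, so ω_d = π/0.00173 = 1820 rad/s.

ω_d ≈ 1820 rad/s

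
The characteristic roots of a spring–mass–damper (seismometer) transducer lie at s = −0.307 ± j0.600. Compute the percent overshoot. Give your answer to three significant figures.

%OS ≈ 20.0%

With σ = 0.307, ω_d = 0.600: ω_n = √(σ²+ω_d²) = 0.674 rad/s, ζ = σ/ω_n = 0.456.
Overshoot: exp(−π·0.456/√(1−0.456²)) = 0.200, i.e. 20.0%.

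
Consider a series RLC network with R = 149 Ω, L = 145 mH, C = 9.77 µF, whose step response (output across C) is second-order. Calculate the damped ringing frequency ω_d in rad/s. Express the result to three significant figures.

For a series RLC circuit (capacitor voltage as output), ω_n = 1/√(LC) = 1/√(145 mH · 9.77 µF) = 840 rad/s.
ζ = (R/2)·√(C/L) = (149/2)·√(9.77 µF/145 mH) = 0.612.
ω_d = 840·√(1 − 0.612²) = 665 rad/s.

ω_d ≈ 665 rad/s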